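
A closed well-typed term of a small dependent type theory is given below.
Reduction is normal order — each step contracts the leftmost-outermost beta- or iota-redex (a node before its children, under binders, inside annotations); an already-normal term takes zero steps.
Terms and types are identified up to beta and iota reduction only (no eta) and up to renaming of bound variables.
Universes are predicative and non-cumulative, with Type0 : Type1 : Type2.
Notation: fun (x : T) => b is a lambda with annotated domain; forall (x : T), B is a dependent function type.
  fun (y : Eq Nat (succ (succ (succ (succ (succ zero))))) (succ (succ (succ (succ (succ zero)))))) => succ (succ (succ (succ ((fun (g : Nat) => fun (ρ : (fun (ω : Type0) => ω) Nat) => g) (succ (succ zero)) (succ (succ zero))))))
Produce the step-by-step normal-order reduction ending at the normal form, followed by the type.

normal-order reduction:
  fun (y : Eq Nat (succ (succ (succ (succ (succ zero))))) (succ (succ (succ (succ (succ zero)))))) => succ (succ (succ (succ ((fun (g : Nat) => fun (ρ : (fun (ω : Type0) => ω) Nat) => g) (succ (succ zero)) (succ (succ zero))))))
  ~> fun (y : Eq Nat (succ (succ (succ (succ (succ zero))))) (succ (succ (succ (succ (succ zero)))))) => succ (succ (succ (succ ((fun (g : (fun (ρ : Type0) => ρ) Nat) => succ (succ zero)) (succ (succ zero))))))
  ~> fun (y : Eq Nat (succ (succ (succ (succ (succ zero))))) (succ (succ (succ (succ (succ zero)))))) => succ (succ (succ (succ (succ (succ zero)))))
type:
  forall (y : Eq Nat (succ (succ (succ (succ (succ zero))))) (succ (succ (succ (succ (succ zero)))))), Nat


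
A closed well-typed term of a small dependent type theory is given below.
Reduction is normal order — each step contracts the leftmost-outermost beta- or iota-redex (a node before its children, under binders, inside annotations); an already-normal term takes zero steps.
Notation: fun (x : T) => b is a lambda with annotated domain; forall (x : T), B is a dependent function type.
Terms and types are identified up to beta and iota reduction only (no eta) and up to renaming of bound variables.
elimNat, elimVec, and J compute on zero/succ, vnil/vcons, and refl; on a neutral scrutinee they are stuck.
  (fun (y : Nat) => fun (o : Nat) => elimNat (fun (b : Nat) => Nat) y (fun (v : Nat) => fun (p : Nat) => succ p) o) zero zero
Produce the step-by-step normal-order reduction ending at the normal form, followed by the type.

reduction (normal order):
  (fun (y : Nat) => fun (o : Nat) => elimNat (fun (b : Nat) => Nat) y (fun (v : Nat) => fun (p : Nat) => succ p) o) zero zero
  ~> (fun (y : Nat) => elimNat (fun (o : Nat) => Nat) zero (fun (b : Nat) => fun (v : Nat) => succ v) y) zero
  ~> elimNat (fun (y : Nat) => Nat) zero (fun (o : Nat) => fun (b : Nat) => succ b) zero
  ~> zero
the term's type:
  Nat


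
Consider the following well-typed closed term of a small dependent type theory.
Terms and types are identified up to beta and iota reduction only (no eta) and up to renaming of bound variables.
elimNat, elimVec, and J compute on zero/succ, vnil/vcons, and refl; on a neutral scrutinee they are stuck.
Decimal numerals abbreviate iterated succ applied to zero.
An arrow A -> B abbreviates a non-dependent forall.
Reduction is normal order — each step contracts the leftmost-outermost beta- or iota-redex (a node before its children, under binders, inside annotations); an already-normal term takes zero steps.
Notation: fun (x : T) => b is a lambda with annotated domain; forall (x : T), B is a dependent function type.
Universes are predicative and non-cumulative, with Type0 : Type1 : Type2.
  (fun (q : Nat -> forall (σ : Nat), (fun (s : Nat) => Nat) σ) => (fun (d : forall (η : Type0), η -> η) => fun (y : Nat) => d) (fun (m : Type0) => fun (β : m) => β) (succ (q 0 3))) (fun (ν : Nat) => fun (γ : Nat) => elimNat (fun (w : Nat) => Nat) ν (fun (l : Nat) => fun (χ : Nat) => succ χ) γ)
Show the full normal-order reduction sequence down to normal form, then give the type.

normal-order reduction:
  (fun (q : Nat -> forall (σ : Nat), (fun (s : Nat) => Nat) σ) => (fun (d : forall (η : Type0), η -> η) => fun (y : Nat) => d) (fun (m : Type0) => fun (β : m) => β) (succ (q 0 3))) (fun (ν : Nat) => fun (γ : Nat) => elimNat (fun (w : Nat) => Nat) ν (fun (l : Nat) => fun (χ : Nat) => succ χ) γ)
  ~> (fun (q : forall (σ : Type0), σ -> σ) => fun (s : Nat) => q) (fun (d : Type0) => fun (η : d) => η) (succ ((fun (y : Nat) => fun (m : Nat) => elimNat (fun (β : Nat) => Nat) y (fun (ν : Nat) => fun (γ : Nat) => succ γ) m) 0 3))
  ~> (fun (q : Nat) => fun (σ : Type0) => fun (s : σ) => s) (succ ((fun (d : Nat) => fun (η : Nat) => elimNat (fun (y : Nat) => Nat) d (fun (m : Nat) => fun (β : Nat) => succ β) η) 0 3))
  ~> fun (q : Type0) => fun (σ : q) => σ
type:
  forall (q : Type0), q -> q


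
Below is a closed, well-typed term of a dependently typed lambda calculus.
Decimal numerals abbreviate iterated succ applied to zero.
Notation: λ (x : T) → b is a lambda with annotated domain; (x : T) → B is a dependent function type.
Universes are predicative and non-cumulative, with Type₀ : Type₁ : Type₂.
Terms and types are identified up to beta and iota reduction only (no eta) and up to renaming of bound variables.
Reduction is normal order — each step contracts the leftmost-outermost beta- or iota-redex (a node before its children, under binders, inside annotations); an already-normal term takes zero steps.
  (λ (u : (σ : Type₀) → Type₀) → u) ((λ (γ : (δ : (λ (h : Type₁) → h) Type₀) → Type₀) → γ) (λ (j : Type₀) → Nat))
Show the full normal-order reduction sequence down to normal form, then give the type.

normal-order reduction sequence:
  (λ (u : (σ : Type₀) → Type₀) → u) ((λ (γ : (δ : (λ (h : Type₁) → h) Type₀) → Type₀) → γ) (λ (j : Type₀) → Nat))
  ~> (λ (u : (σ : (λ (γ : Type₁) → γ) Type₀) → Type₀) → u) (λ (δ : Type₀) → Nat)
  ~> λ (u : Type₀) → Nat
type:
  (u : Type₀) → Type₀


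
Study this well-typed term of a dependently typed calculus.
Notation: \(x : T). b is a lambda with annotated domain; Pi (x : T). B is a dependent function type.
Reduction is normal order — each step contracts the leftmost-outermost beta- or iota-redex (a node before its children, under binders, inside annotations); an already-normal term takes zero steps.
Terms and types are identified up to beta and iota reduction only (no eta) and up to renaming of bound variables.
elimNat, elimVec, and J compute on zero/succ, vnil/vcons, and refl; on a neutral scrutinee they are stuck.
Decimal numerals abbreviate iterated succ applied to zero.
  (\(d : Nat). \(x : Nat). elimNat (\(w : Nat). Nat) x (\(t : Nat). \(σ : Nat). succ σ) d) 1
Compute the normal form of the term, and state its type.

normal form:
  \(d : Nat). succ d
type:
  Pi (d : Nat). Nat
observation: 5 normal-order steps separate the term from its normal form.


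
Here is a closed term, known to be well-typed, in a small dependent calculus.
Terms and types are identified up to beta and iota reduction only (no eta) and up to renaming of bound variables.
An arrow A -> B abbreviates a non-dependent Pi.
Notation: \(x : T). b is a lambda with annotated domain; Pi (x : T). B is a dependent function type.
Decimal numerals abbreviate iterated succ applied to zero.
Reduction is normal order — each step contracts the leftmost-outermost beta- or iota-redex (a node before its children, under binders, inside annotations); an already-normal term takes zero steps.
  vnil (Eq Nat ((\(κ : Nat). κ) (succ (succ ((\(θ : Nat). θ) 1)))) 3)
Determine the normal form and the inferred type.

reduced normal form:
  vnil (Eq Nat 3 3)
the term's type:
  Vec (Eq Nat 3 3) 0


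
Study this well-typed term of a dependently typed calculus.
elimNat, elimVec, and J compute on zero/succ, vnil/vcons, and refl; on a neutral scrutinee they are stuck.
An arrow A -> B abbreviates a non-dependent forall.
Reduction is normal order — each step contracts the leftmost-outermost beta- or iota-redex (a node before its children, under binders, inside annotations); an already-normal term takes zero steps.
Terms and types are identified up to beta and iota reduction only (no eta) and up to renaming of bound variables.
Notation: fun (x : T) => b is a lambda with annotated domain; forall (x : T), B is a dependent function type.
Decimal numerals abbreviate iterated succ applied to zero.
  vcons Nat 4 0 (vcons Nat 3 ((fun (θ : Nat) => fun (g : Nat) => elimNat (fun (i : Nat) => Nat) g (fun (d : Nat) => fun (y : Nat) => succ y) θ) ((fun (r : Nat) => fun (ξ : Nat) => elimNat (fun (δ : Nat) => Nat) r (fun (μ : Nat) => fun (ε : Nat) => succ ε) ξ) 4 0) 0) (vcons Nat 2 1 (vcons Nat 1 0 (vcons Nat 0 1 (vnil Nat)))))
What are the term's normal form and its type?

reduced normal form:
  vcons Nat 4 0 (vcons Nat 3 4 (vcons Nat 2 1 (vcons Nat 1 0 (vcons Nat 0 1 (vnil Nat)))))
inferred type:
  Vec Nat 5


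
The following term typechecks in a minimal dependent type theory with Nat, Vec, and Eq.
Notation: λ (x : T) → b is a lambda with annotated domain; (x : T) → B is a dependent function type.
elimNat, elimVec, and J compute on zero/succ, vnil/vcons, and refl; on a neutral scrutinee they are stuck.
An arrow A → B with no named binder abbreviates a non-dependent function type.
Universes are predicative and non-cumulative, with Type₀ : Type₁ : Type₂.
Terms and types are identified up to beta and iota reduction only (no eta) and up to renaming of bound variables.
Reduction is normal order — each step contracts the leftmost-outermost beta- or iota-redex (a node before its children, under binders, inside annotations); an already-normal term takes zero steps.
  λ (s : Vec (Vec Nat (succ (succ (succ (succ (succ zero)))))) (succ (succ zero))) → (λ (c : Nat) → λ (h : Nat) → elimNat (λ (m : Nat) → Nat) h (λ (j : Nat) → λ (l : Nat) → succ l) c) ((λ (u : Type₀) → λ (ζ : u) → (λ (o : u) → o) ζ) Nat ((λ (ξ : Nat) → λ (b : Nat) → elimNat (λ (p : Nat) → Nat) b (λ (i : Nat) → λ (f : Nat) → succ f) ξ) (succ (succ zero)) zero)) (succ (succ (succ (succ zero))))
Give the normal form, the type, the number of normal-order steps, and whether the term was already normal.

normal form:
  λ (s : Vec (Vec Nat (succ (succ (succ (succ (succ zero)))))) (succ (succ zero))) → succ (succ (succ (succ (succ (succ zero)))))
the term's type:
  Vec (Vec Nat (succ (succ (succ (succ (succ zero)))))) (succ (succ zero)) → Nat
steps to reach normal form (normal order): 21
started in normal form: no
first redex: a beta-redex


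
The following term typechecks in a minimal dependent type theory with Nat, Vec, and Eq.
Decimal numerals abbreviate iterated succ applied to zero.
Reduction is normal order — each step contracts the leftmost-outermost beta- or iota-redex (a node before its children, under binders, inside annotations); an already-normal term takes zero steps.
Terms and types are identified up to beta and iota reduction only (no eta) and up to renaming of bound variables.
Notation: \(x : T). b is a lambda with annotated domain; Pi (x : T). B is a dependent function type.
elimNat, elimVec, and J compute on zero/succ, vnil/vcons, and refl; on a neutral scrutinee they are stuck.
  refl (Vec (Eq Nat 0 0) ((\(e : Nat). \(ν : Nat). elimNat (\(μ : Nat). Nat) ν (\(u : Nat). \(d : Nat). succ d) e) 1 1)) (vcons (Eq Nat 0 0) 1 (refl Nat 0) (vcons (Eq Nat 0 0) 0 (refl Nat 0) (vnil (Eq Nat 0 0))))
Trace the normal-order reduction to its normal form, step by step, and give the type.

reduction (normal order):
  refl (Vec (Eq Nat 0 0) ((\(e : Nat). \(ν : Nat). elimNat (\(μ : Nat). Nat) ν (\(u : Nat). \(d : Nat). succ d) e) 1 1)) (vcons (Eq Nat 0 0) 1 (refl Nat 0) (vcons (Eq Nat 0 0) 0 (refl Nat 0) (vnil (Eq Nat 0 0))))
  ~> refl (Vec (Eq Nat 0 0) ((\(e : Nat). elimNat (\(ν : Nat). Nat) e (\(μ : Nat). \(u : Nat). succ u) 1) 1)) (vcons (Eq Nat 0 0) 1 (refl Nat 0) (vcons (Eq Nat 0 0) 0 (refl Nat 0) (vnil (Eq Nat 0 0))))
  ~> refl (Vec (Eq Nat 0 0) (elimNat (\(e : Nat). Nat) 1 (\(ν : Nat). \(μ : Nat). succ μ) 1)) (vcons (Eq Nat 0 0) 1 (refl Nat 0) (vcons (Eq Nat 0 0) 0 (refl Nat 0) (vnil (Eq Nat 0 0))))
  ~> refl (Vec (Eq Nat 0 0) ((\(e : Nat). \(ν : Nat). succ ν) 0 (elimNat (\(μ : Nat). Nat) 1 (\(u : Nat). \(d : Nat). succ d) 0))) (vcons (Eq Nat 0 0) 1 (refl Nat 0) (vcons (Eq Nat 0 0) 0 (refl Nat 0) (vnil (Eq Nat 0 0))))
  ~> refl (Vec (Eq Nat 0 0) ((\(e : Nat). succ e) (elimNat (\(ν : Nat). Nat) 1 (\(μ : Nat). \(u : Nat). succ u) 0))) (vcons (Eq Nat 0 0) 1 (refl Nat 0) (vcons (Eq Nat 0 0) 0 (refl Nat 0) (vnil (Eq Nat 0 0))))
  ~> refl (Vec (Eq Nat 0 0) (succ (elimNat (\(e : Nat). Nat) 1 (\(ν : Nat). \(μ : Nat). succ μ) 0))) (vcons (Eq Nat 0 0) 1 (refl Nat 0) (vcons (Eq Nat 0 0) 0 (refl Nat 0) (vnil (Eq Nat 0 0))))
  ~> refl (Vec (Eq Nat 0 0) 2) (vcons (Eq Nat 0 0) 1 (refl Nat 0) (vcons (Eq Nat 0 0) 0 (refl Nat 0) (vnil (Eq Nat 0 0))))
inferred type:
  Eq (Vec (Eq Nat 0 0) 2) (vcons (Eq Nat 0 0) 1 (refl Nat 0) (vcons (Eq Nat 0 0) 0 (refl Nat 0) (vnil (Eq Nat 0 0)))) (vcons (Eq Nat 0 0) 1 (refl Nat 0) (vcons (Eq Nat 0 0) 0 (refl Nat 0) (vnil (Eq Nat 0 0))))


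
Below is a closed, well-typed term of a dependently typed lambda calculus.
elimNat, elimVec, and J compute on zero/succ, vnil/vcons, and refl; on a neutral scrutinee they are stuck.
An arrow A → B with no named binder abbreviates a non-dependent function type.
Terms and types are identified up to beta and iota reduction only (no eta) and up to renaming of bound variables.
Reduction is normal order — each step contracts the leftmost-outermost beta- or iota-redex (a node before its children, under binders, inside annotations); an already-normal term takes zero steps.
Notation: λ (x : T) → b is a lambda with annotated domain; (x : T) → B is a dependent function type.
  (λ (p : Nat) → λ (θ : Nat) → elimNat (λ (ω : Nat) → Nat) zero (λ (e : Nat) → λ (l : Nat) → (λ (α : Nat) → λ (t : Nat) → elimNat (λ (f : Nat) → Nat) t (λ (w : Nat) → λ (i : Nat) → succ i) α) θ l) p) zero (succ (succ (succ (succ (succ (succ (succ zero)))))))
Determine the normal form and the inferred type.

reduced normal form:
  zero
inferred type:
  Nat


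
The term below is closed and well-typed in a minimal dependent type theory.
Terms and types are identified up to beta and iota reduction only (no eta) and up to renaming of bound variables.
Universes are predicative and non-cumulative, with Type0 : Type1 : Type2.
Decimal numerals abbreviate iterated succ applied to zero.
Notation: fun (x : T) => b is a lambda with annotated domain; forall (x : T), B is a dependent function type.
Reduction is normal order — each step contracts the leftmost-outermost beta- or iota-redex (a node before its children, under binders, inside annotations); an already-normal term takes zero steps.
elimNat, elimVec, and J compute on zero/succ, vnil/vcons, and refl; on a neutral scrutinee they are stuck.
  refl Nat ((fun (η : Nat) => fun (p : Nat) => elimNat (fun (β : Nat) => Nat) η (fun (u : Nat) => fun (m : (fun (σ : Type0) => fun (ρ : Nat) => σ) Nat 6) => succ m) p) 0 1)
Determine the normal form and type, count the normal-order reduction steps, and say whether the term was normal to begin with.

normal form:
  refl Nat 1
inferred type:
  Eq Nat 1 1
reduction steps (normal order): 6
term was already normal: no
first redex: a beta-redex


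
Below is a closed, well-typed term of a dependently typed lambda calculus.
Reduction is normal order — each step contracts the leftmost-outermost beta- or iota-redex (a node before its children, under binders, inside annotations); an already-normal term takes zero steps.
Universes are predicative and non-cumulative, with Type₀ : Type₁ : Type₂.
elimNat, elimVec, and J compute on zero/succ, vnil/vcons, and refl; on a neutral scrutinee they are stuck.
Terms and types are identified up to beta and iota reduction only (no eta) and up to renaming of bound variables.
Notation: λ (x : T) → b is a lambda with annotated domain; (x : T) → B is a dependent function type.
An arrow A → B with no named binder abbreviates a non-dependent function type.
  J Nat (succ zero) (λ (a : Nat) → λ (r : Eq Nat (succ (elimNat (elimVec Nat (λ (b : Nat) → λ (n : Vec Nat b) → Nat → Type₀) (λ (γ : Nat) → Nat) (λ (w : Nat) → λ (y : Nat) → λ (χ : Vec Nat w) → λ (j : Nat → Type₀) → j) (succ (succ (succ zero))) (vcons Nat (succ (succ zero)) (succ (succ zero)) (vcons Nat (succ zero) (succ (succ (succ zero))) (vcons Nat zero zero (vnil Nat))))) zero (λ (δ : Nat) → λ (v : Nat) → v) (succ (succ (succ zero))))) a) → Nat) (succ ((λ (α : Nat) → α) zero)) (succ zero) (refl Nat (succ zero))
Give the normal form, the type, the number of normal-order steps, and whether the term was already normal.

reduced normal form:
  succ zero
type:
  Nat
reduction steps (normal order): 2
started in normal form: no
first redex: a J iota-redex


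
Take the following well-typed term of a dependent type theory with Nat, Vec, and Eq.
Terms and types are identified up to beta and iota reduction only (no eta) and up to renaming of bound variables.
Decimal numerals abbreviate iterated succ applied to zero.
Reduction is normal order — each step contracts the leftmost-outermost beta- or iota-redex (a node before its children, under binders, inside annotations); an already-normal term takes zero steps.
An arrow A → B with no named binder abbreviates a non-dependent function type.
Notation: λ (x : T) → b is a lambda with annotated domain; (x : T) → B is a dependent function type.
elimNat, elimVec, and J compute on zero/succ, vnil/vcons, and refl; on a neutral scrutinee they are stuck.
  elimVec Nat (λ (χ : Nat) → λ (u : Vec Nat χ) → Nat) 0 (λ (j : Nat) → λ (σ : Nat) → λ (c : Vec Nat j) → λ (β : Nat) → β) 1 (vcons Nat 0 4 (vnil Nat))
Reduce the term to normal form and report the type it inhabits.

normal form:
  0
the term's type:
  Nat
observation: the leftmost-outermost redex is an elimVec iota-redex, and normalization takes 6 steps.


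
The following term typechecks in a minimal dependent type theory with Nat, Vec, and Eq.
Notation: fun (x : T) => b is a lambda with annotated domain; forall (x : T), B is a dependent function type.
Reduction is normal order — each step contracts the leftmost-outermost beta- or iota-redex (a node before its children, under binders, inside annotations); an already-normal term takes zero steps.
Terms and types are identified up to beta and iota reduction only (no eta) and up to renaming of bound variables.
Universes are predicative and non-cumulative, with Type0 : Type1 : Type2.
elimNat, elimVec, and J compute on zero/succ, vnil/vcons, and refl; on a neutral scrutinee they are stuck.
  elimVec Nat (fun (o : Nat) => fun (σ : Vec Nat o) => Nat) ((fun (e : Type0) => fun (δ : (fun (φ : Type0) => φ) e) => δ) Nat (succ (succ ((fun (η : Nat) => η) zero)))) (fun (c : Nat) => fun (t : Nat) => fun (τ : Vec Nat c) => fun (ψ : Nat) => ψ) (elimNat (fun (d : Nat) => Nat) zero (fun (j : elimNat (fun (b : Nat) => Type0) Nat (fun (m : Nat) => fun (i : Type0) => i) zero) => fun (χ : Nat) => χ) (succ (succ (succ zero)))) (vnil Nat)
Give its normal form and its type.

reduced normal form:
  succ (succ zero)
type:
  Nat
observation: normalization takes exactly 4 steps under the normal-order strategy.


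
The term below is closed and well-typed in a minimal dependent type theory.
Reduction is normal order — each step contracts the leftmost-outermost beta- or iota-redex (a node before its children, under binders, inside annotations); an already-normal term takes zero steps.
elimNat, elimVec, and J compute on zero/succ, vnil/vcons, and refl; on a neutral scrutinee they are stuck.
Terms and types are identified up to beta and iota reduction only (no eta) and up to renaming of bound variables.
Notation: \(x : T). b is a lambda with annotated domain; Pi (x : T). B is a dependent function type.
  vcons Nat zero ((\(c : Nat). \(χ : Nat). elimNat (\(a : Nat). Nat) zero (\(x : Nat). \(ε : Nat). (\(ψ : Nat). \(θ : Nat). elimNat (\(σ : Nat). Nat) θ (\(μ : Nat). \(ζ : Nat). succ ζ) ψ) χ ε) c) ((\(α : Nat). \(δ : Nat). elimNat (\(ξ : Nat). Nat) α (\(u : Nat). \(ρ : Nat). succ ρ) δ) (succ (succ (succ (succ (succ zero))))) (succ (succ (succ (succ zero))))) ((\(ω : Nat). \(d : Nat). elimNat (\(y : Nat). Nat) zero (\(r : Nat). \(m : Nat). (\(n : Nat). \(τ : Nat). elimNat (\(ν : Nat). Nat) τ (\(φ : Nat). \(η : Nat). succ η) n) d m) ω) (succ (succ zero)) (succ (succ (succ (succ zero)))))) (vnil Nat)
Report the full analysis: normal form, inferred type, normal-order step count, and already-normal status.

reduced normal form:
  vcons Nat zero (succ (succ (succ (succ (succ (succ (succ (succ (succ (succ (succ (succ (succ (succ (succ (succ (succ (succ (succ (succ (succ (succ (succ (succ (succ (succ (succ (succ (succ (succ (succ (succ (succ (succ (succ (succ (succ (succ (succ (succ (succ (succ (succ (succ (succ (succ (succ (succ (succ (succ (succ (succ (succ (succ (succ (succ (succ (succ (succ (succ (succ (succ (succ (succ (succ (succ (succ (succ (succ (succ (succ (succ zero)))))))))))))))))))))))))))))))))))))))))))))))))))))))))))))))))))))))) (vnil Nat)
inferred type:
  Vec Nat (succ zero)
reduction steps (normal order): 111
started in normal form: no
first redex: a beta-redex


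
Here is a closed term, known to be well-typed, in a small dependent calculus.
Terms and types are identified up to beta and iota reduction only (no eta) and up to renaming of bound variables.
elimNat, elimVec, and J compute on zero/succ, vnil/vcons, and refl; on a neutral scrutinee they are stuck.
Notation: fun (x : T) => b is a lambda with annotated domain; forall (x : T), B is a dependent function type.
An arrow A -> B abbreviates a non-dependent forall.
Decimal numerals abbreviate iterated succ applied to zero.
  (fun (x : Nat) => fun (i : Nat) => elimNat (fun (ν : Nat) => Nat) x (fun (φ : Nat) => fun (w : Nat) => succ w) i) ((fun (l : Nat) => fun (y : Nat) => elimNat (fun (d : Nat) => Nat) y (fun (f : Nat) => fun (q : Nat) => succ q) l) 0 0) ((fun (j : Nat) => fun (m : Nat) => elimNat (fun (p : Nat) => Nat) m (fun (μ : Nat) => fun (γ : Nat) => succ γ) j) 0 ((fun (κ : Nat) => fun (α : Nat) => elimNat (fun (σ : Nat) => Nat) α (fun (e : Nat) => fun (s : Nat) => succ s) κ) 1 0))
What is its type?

inferred type:
  Nat


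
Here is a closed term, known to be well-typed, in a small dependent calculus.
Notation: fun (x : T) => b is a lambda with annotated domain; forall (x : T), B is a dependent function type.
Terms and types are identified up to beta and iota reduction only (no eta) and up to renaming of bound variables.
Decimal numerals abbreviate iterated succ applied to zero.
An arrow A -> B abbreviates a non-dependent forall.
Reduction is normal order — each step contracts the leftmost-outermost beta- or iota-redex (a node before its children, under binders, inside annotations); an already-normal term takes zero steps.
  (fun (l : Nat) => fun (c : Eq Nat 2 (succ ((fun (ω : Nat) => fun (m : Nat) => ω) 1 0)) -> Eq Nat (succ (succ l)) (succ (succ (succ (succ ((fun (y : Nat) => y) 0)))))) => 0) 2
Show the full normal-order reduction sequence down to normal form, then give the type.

reduction (normal order):
  (fun (l : Nat) => fun (c : Eq Nat 2 (succ ((fun (ω : Nat) => fun (m : Nat) => ω) 1 0)) -> Eq Nat (succ (succ l)) (succ (succ (succ (succ ((fun (y : Nat) => y) 0)))))) => 0) 2
  ~> fun (l : Eq Nat 2 (succ ((fun (c : Nat) => fun (ω : Nat) => c) 1 0)) -> Eq Nat 4 (succ (succ (succ (succ ((fun (m : Nat) => m) 0)))))) => 0
  ~> fun (l : Eq Nat 2 (succ ((fun (c : Nat) => 1) 0)) -> Eq Nat 4 (succ (succ (succ (succ ((fun (ω : Nat) => ω) 0)))))) => 0
  ~> fun (l : Eq Nat 2 2 -> Eq Nat 4 (succ (succ (succ (succ ((fun (c : Nat) => c) 0)))))) => 0
  ~> fun (l : Eq Nat 2 2 -> Eq Nat 4 4) => 0
type:
  (Eq Nat 2 2 -> Eq Nat 4 4) -> Nat


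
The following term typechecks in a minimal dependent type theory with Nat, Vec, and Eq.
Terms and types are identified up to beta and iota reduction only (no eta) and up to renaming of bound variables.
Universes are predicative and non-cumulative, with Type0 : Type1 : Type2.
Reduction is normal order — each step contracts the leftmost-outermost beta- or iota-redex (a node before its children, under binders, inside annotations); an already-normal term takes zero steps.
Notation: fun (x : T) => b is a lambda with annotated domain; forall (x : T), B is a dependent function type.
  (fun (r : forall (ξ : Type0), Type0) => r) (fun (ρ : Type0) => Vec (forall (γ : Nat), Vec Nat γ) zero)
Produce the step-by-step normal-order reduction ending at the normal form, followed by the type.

normal-order reduction sequence:
  (fun (r : forall (ξ : Type0), Type0) => r) (fun (ρ : Type0) => Vec (forall (γ : Nat), Vec Nat γ) zero)
  ~> fun (r : Type0) => Vec (forall (ξ : Nat), Vec Nat ξ) zero
inferred type:
  forall (r : Type0), Type0


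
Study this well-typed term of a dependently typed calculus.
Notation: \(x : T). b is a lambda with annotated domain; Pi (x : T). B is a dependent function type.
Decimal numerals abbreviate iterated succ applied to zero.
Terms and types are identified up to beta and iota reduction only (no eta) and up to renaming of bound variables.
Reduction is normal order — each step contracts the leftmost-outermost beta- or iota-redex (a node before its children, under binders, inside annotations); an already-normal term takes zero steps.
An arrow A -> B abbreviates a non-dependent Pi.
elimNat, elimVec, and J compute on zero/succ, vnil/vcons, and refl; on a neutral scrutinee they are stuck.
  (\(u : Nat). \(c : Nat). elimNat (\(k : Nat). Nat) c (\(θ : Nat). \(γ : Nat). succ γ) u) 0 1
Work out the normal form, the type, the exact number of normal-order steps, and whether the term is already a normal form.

resulting normal form:
  1
inferred type:
  Nat
steps to reach normal form (normal order): 3
started in normal form: no
first contracted redex: a beta-redex


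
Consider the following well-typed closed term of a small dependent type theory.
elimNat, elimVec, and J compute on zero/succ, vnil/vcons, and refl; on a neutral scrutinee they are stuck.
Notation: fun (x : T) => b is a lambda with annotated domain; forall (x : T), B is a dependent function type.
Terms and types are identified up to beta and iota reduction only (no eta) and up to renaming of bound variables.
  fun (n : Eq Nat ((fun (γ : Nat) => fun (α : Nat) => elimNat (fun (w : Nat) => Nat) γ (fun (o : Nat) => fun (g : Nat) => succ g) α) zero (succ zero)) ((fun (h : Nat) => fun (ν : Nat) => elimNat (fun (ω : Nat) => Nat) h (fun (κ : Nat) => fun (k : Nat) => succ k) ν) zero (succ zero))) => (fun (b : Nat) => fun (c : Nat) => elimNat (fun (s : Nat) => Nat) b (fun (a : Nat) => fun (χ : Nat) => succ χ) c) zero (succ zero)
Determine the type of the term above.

the term's type:
  forall (n : Eq Nat (succ zero) (succ zero)), Nat


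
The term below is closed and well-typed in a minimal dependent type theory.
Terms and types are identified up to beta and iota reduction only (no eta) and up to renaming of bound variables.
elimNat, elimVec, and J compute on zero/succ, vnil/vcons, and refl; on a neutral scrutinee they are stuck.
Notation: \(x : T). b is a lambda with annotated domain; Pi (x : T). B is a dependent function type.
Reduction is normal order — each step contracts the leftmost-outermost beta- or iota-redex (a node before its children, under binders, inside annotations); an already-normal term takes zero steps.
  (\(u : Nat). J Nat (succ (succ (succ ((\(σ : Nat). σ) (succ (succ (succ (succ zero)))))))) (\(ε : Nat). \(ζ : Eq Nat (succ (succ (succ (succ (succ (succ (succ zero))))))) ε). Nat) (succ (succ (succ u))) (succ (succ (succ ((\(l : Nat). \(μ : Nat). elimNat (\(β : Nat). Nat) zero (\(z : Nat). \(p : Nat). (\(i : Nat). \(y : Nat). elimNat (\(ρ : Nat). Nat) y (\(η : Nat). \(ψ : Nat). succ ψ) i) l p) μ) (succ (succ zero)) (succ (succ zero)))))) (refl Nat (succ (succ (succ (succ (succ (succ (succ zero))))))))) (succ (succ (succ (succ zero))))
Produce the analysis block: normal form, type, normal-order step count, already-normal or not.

normal form:
  succ (succ (succ (succ (succ (succ (succ zero))))))
type:
  Nat
steps to reach normal form (normal order): 2
started in normal form: no
first contracted redex: a beta-redex


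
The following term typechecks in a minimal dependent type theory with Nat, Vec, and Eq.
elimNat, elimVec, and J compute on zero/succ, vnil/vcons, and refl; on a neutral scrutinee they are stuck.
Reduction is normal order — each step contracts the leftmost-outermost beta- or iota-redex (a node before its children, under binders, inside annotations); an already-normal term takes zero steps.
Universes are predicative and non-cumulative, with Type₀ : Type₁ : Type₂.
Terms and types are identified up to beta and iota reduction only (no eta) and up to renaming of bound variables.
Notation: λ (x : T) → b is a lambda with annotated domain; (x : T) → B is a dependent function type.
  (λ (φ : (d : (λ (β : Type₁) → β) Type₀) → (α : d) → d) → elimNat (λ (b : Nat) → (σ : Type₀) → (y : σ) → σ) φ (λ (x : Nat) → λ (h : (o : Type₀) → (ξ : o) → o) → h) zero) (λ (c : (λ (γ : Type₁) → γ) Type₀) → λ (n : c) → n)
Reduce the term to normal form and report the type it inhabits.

reduced normal form:
  λ (φ : Type₀) → λ (d : φ) → d
the term's type:
  (φ : Type₀) → (d : φ) → φ


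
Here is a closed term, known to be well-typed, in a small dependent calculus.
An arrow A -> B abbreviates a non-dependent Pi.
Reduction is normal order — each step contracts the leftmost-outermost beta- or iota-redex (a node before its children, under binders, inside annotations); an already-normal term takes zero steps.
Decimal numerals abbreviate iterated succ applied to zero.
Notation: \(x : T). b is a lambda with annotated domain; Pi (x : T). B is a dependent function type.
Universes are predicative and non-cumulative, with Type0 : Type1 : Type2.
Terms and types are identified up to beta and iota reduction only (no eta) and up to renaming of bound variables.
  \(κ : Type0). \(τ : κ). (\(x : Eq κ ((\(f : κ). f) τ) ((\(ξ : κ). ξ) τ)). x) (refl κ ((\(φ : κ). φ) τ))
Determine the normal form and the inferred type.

reduced normal form:
  \(κ : Type0). \(τ : κ). refl κ τ
type:
  Pi (κ : Type0). Pi (τ : κ). Eq κ τ τ
observation: 2 normal-order steps separate the term from its normal form.


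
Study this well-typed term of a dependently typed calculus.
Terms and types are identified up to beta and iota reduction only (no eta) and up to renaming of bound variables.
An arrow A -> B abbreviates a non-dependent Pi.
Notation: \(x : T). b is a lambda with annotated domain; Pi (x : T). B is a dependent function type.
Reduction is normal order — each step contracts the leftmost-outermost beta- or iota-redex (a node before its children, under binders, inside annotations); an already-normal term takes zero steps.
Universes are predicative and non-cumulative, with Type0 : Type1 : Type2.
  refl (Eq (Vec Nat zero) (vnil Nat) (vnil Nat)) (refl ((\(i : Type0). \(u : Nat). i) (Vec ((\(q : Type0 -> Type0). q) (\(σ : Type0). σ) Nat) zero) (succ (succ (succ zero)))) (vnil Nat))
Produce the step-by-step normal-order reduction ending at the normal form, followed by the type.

normal-order reduction:
  refl (Eq (Vec Nat zero) (vnil Nat) (vnil Nat)) (refl ((\(i : Type0). \(u : Nat). i) (Vec ((\(q : Type0 -> Type0). q) (\(σ : Type0). σ) Nat) zero) (succ (succ (succ zero)))) (vnil Nat))
  ~> refl (Eq (Vec Nat zero) (vnil Nat) (vnil Nat)) (refl ((\(i : Nat). Vec ((\(u : Type0 -> Type0). u) (\(q : Type0). q) Nat) zero) (succ (succ (succ zero)))) (vnil Nat))
  ~> refl (Eq (Vec Nat zero) (vnil Nat) (vnil Nat)) (refl (Vec ((\(i : Type0 -> Type0). i) (\(u : Type0). u) Nat) zero) (vnil Nat))
  ~> refl (Eq (Vec Nat zero) (vnil Nat) (vnil Nat)) (refl (Vec ((\(i : Type0). i) Nat) zero) (vnil Nat))
  ~> refl (Eq (Vec Nat zero) (vnil Nat) (vnil Nat)) (refl (Vec Nat zero) (vnil Nat))
type:
  Eq (Eq (Vec Nat zero) (vnil Nat) (vnil Nat)) (refl (Vec Nat zero) (vnil Nat)) (refl (Vec Nat zero) (vnil Nat))


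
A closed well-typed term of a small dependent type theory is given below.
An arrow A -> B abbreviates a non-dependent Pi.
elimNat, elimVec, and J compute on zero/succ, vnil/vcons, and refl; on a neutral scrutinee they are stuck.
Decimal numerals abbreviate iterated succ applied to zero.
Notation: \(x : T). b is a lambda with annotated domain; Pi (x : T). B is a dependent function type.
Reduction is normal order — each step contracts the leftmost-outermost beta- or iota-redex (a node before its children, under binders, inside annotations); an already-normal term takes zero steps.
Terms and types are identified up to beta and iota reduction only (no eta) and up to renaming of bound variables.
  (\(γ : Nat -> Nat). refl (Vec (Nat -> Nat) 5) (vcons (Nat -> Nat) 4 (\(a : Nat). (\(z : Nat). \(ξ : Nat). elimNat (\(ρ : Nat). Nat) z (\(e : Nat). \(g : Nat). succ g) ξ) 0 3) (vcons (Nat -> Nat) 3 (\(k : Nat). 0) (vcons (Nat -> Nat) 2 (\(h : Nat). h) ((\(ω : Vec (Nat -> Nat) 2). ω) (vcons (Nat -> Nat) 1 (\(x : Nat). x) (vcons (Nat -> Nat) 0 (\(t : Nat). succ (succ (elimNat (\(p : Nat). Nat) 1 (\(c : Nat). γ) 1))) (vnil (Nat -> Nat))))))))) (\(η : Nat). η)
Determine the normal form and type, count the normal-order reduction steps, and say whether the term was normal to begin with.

resulting normal form:
  refl (Vec (Nat -> Nat) 5) (vcons (Nat -> Nat) 4 (\(γ : Nat). 3) (vcons (Nat -> Nat) 3 (\(a : Nat). 0) (vcons (Nat -> Nat) 2 (\(z : Nat). z) (vcons (Nat -> Nat) 1 (\(ξ : Nat). ξ) (vcons (Nat -> Nat) 0 (\(ρ : Nat). 3) (vnil (Nat -> Nat)))))))
type:
  Eq (Vec (Nat -> Nat) 5) (vcons (Nat -> Nat) 4 (\(γ : Nat). 3) (vcons (Nat -> Nat) 3 (\(a : Nat). 0) (vcons (Nat -> Nat) 2 (\(z : Nat). z) (vcons (Nat -> Nat) 1 (\(ξ : Nat). ξ) (vcons (Nat -> Nat) 0 (\(ρ : Nat). 3) (vnil (Nat -> Nat))))))) (vcons (Nat -> Nat) 4 (\(e : Nat). 3) (vcons (Nat -> Nat) 3 (\(g : Nat). 0) (vcons (Nat -> Nat) 2 (\(k : Nat). k) (vcons (Nat -> Nat) 1 (\(h : Nat). h) (vcons (Nat -> Nat) 0 (\(ω : Nat). 3) (vnil (Nat -> Nat)))))))
steps to reach normal form (normal order): 18
already normal: no
first contracted redex: a beta-redex


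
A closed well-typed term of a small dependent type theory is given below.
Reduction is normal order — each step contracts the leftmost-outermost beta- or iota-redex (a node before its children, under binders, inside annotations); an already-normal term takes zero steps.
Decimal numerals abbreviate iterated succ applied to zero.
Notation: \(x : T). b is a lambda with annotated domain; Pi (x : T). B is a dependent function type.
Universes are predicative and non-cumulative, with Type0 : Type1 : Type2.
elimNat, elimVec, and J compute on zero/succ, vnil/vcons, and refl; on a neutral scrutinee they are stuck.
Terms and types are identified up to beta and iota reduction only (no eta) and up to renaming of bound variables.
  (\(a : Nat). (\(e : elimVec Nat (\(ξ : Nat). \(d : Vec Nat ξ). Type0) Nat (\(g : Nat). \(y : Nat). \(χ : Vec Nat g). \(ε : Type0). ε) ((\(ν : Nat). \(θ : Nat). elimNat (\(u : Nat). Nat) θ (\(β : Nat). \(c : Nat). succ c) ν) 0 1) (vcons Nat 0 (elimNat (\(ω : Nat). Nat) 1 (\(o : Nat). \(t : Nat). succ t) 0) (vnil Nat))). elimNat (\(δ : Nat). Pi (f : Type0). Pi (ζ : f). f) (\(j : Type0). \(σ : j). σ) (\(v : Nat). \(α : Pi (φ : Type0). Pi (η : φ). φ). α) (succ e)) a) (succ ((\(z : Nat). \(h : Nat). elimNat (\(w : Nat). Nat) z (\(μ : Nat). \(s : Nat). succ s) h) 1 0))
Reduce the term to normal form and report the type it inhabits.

resulting normal form:
  \(a : Type0). \(e : a). e
the term's type:
  Pi (a : Type0). Pi (e : a). a


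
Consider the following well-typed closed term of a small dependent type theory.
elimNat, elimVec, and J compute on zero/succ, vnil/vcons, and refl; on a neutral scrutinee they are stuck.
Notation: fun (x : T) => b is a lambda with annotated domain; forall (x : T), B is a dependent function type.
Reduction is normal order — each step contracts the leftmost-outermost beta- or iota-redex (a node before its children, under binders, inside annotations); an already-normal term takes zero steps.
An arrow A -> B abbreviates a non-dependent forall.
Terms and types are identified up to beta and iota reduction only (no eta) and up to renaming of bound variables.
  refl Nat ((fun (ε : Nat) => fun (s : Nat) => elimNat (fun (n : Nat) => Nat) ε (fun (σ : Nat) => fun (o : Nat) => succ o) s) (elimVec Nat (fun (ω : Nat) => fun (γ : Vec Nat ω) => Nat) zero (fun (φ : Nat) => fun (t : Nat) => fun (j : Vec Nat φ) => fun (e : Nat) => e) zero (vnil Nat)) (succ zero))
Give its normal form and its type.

reduced normal form:
  refl Nat (succ zero)
the term's type:
  Eq Nat (succ zero) (succ zero)
observation: the leftmost-outermost redex is a beta-redex, and normalization takes 7 steps.


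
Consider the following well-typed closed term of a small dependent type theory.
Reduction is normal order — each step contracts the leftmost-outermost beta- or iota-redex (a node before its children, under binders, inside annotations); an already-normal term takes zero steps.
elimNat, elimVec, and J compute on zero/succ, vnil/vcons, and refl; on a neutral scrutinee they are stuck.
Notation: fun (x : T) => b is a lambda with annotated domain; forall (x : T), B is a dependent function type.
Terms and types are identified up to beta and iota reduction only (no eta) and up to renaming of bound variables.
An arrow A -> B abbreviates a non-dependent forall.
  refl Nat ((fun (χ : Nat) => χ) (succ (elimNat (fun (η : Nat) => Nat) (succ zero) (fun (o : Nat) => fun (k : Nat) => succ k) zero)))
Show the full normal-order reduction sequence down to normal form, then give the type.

normal-order reduction sequence:
  refl Nat ((fun (χ : Nat) => χ) (succ (elimNat (fun (η : Nat) => Nat) (succ zero) (fun (o : Nat) => fun (k : Nat) => succ k) zero)))
  ~> refl Nat (succ (elimNat (fun (χ : Nat) => Nat) (succ zero) (fun (η : Nat) => fun (o : Nat) => succ o) zero))
  ~> refl Nat (succ (succ zero))
type:
  Eq Nat (succ (succ zero)) (succ (succ zero))


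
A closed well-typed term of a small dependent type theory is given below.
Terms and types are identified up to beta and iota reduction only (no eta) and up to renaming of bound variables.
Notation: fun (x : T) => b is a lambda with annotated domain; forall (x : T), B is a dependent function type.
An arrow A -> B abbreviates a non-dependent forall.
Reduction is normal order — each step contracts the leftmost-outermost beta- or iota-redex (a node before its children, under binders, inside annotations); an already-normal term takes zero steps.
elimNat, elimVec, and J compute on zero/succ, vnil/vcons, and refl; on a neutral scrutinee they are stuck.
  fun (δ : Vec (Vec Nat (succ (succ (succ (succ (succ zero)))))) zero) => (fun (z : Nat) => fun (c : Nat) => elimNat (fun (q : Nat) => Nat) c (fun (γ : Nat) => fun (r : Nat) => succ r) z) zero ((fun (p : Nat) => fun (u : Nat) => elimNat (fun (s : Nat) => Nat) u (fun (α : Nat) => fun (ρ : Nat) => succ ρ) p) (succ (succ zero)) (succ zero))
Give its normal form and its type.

normal form:
  fun (δ : Vec (Vec Nat (succ (succ (succ (succ (succ zero)))))) zero) => succ (succ (succ zero))
type:
  Vec (Vec Nat (succ (succ (succ (succ (succ zero)))))) zero -> Nat


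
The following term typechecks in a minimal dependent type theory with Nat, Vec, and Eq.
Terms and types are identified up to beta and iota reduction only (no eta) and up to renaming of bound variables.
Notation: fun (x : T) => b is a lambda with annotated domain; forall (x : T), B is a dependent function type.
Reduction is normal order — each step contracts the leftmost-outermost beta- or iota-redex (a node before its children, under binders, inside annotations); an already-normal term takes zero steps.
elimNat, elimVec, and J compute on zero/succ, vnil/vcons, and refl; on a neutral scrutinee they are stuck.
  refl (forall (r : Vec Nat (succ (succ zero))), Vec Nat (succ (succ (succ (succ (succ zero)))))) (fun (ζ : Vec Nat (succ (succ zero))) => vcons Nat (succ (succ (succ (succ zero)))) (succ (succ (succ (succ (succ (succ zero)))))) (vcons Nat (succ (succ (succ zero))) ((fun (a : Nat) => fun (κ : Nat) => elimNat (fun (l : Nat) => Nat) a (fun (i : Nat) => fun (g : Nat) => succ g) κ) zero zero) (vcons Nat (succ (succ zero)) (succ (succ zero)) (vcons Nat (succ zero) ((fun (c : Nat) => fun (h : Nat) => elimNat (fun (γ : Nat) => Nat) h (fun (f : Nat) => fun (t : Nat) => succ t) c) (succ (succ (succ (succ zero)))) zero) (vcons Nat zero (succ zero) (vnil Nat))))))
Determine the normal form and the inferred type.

resulting normal form:
  refl (forall (r : Vec Nat (succ (succ zero))), Vec Nat (succ (succ (succ (succ (succ zero)))))) (fun (ζ : Vec Nat (succ (succ zero))) => vcons Nat (succ (succ (succ (succ zero)))) (succ (succ (succ (succ (succ (succ zero)))))) (vcons Nat (succ (succ (succ zero))) zero (vcons Nat (succ (succ zero)) (succ (succ zero)) (vcons Nat (succ zero) (succ (succ (succ (succ zero)))) (vcons Nat zero (succ zero) (vnil Nat))))))
type:
  Eq (forall (r : Vec Nat (succ (succ zero))), Vec Nat (succ (succ (succ (succ (succ zero)))))) (fun (ζ : Vec Nat (succ (succ zero))) => vcons Nat (succ (succ (succ (succ zero)))) (succ (succ (succ (succ (succ (succ zero)))))) (vcons Nat (succ (succ (succ zero))) zero (vcons Nat (succ (succ zero)) (succ (succ zero)) (vcons Nat (succ zero) (succ (succ (succ (succ zero)))) (vcons Nat zero (succ zero) (vnil Nat)))))) (fun (a : Vec Nat (succ (succ zero))) => vcons Nat (succ (succ (succ (succ zero)))) (succ (succ (succ (succ (succ (succ zero)))))) (vcons Nat (succ (succ (succ zero))) zero (vcons Nat (succ (succ zero)) (succ (succ zero)) (vcons Nat (succ zero) (succ (succ (succ (succ zero)))) (vcons Nat zero (succ zero) (vnil Nat))))))
observation: reduction starts at a beta-redex, and 18 normal-order steps reach the normal form.
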